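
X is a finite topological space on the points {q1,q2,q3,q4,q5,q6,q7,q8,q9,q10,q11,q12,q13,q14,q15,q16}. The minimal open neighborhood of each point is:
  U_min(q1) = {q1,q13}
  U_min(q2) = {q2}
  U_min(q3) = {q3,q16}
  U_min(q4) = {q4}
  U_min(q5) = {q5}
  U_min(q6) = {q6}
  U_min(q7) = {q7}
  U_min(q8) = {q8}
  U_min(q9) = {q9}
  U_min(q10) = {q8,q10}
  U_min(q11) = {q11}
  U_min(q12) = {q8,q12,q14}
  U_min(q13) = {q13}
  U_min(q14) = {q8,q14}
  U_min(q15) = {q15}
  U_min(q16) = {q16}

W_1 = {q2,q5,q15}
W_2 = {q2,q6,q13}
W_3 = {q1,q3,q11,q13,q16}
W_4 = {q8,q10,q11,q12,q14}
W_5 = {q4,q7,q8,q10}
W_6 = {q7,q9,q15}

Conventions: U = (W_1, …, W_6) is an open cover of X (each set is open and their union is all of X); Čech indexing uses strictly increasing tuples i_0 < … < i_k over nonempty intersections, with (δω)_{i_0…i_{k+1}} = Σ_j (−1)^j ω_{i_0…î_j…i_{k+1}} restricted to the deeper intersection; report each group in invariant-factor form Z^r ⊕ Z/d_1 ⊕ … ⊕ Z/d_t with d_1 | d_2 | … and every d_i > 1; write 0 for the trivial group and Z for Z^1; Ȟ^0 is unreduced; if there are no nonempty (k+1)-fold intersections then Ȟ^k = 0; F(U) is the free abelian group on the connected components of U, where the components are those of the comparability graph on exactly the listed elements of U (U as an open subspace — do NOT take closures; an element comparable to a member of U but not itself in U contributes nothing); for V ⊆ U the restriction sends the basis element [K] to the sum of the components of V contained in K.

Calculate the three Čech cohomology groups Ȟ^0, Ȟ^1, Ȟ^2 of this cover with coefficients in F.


nonempty intersections:
  W12={q2} W16={q15} W23={q13} W34={q11} W45={q8,q10} W56={q7}
components per intersection:
  W1: {q2} {q5} {q15}
  W2: {q2} {q6} {q13}
  W3: {q1,q13} {q3,q16} {q11}
  W4: {q8,q10,q12,q14} {q11}
  W5: {q4} {q7} {q8,q10}
  W6: {q7} {q9} {q15}
  W12: {q2}
  W16: {q15}
  W23: {q13}
  W34: {q11}
  W45: {q8,q10}
  W56: {q7}
C dims 17,6; δ0: rk 6, SNF 1^6
Ȟ^0: (17−6)−0=11 ⇒ Z^11
Ȟ^1: (6−0)−6=0 ⇒ 0
Ȟ^2: (0−0)−0=0 ⇒ 0

Ȟ^0 ≅ Z^11,  Ȟ^1 ≅ 0,  Ȟ^2 ≅ 0


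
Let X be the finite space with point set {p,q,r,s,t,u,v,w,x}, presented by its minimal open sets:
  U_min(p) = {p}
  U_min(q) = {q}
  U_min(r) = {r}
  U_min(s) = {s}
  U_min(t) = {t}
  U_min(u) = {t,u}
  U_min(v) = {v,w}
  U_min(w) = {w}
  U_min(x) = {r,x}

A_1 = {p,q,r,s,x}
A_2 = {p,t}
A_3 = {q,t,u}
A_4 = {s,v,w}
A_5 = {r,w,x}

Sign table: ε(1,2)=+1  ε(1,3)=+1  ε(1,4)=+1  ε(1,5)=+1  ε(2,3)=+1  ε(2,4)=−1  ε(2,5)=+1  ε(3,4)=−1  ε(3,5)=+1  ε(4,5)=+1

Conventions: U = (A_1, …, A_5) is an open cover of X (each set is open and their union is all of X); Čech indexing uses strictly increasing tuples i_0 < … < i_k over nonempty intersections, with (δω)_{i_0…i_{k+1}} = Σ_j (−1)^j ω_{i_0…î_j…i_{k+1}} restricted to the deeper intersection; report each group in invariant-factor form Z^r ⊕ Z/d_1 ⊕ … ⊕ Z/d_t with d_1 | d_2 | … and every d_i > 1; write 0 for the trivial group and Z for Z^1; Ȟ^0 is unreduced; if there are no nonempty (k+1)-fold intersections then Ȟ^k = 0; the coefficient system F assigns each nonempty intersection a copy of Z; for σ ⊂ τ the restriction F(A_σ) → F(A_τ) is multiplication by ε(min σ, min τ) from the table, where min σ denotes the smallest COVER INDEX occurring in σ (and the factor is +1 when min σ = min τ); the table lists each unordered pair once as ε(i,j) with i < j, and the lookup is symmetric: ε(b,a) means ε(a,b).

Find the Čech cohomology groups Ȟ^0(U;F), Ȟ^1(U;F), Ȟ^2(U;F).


intersection data:
  A12={p} A13={q} A14={s} A15={r,x} A23={t} A45={w}
C dims 5,6; δ0: rk 4, SNF 1^4
Ȟ^0 = (5 − 4) − 0 = 1, so Ȟ^0 ≅ Z
Ȟ^1 = (6 − 0) − 4 = 2, so Ȟ^1 ≅ Z^2
Ȟ^2 = (0 − 0) − 0 = 0, so Ȟ^2 ≅ 0

Ȟ^0 = Z, Ȟ^1 = Z^2, Ȟ^2 = 0


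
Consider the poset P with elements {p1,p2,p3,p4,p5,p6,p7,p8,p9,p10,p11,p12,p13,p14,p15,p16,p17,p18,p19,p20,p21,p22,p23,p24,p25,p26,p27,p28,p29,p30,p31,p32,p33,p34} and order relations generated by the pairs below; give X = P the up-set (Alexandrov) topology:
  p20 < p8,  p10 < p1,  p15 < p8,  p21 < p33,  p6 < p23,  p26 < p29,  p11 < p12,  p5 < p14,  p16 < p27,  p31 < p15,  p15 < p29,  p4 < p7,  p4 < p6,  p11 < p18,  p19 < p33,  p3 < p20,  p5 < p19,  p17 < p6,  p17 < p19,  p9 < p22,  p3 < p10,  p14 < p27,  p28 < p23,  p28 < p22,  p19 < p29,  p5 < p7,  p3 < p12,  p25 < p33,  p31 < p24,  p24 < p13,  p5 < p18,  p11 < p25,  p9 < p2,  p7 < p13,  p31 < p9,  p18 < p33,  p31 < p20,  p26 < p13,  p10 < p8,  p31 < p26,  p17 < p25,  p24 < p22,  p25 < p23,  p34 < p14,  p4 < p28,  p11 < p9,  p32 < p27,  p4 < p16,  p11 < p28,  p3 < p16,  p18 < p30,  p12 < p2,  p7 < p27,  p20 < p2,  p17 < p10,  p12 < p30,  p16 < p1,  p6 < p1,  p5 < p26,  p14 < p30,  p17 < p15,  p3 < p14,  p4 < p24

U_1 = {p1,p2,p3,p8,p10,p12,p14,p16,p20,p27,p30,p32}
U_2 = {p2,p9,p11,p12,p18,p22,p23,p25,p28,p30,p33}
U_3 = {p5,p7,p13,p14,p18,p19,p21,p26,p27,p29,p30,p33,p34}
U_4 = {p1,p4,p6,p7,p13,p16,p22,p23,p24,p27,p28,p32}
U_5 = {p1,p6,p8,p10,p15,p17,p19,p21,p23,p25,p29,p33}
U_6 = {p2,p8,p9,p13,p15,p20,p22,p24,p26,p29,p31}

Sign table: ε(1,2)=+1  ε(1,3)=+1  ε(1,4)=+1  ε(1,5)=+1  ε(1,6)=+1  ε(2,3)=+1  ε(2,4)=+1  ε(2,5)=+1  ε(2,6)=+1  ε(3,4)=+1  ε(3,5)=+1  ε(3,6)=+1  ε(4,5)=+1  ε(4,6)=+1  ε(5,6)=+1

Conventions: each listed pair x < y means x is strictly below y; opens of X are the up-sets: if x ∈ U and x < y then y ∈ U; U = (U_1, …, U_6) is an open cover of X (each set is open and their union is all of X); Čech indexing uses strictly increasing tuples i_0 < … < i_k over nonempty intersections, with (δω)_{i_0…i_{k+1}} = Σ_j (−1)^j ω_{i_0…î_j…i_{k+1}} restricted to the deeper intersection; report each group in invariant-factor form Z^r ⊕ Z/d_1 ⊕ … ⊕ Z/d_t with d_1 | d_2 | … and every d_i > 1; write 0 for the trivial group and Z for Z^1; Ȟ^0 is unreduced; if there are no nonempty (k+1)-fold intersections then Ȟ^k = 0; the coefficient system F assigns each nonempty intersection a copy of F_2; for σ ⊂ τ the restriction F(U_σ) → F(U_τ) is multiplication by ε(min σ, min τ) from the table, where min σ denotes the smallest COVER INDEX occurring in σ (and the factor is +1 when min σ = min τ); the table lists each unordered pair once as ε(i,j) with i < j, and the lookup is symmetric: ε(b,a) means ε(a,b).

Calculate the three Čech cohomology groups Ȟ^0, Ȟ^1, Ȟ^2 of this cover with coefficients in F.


Ȟ^0 = Z/2, Ȟ^1 = Z/2, Ȟ^2 = Z/2

nerve simplices:
  U12={p2,p12,p30} U13={p14,p27,p30} U14={p1,p16,p27,p32} U15={p1,p8,p10} U16={p2,p8,p20} U23={p18,p30,p33} U24={p22,p23,p28} U25={p23,p25,p33} U26={p2,p9,p22} U34={p7,p13,p27} U35={p19,p21,p29,p33} U36={p13,p26,p29} U45={p1,p6,p23} U46={p13,p22,p24} U56={p8,p15,p29}
  U123={p30} U126={p2} U134={p27} U145={p1} U156={p8} U235={p33} U245={p23} U246={p22} U346={p13} U356={p29}
C dims 6,15,10; δ0: rk_F2 5; δ1: rk_F2 9
degree 0: 6−5−0 = 1 → Ȟ^0 ≅ Z/2
degree 1: 15−9−5 = 1 → Ȟ^1 ≅ Z/2
degree 2: 10−0−9 = 1 → Ȟ^2 ≅ Z/2


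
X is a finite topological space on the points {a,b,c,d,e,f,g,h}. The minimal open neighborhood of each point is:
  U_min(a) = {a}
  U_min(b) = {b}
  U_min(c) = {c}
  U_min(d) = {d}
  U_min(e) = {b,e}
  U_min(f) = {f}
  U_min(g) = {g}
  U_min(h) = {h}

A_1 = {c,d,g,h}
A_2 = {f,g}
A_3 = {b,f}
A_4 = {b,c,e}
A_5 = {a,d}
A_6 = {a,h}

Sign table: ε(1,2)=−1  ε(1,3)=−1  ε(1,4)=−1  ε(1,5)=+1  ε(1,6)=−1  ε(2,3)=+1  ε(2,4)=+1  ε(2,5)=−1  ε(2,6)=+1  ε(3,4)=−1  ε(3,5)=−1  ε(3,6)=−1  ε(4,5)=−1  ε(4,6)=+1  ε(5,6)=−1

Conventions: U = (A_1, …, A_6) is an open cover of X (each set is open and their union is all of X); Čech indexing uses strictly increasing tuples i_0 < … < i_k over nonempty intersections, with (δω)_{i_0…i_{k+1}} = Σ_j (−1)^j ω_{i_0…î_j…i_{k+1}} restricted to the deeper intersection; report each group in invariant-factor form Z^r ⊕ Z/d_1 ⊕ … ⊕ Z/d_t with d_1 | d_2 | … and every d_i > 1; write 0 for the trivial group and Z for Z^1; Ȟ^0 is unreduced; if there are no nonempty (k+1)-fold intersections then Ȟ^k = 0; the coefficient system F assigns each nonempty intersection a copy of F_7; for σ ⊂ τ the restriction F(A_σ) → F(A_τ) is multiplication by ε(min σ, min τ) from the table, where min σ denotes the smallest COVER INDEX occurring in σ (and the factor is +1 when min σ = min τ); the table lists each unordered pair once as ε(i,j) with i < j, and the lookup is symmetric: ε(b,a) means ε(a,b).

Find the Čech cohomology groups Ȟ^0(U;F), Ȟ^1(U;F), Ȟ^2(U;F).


Ȟ^0 = 0, Ȟ^1 = Z/7, Ȟ^2 = 0

cover nerve:
  A12={g} A14={c} A15={d} A16={h} A23={f} A34={b} A56={a}
C dims 6,7; δ0: rk_F7 6
Ȟ^0: (6−6)−0=0 ⇒ 0
Ȟ^1: (7−0)−6=1 ⇒ Z/7
Ȟ^2: (0−0)−0=0 ⇒ 0


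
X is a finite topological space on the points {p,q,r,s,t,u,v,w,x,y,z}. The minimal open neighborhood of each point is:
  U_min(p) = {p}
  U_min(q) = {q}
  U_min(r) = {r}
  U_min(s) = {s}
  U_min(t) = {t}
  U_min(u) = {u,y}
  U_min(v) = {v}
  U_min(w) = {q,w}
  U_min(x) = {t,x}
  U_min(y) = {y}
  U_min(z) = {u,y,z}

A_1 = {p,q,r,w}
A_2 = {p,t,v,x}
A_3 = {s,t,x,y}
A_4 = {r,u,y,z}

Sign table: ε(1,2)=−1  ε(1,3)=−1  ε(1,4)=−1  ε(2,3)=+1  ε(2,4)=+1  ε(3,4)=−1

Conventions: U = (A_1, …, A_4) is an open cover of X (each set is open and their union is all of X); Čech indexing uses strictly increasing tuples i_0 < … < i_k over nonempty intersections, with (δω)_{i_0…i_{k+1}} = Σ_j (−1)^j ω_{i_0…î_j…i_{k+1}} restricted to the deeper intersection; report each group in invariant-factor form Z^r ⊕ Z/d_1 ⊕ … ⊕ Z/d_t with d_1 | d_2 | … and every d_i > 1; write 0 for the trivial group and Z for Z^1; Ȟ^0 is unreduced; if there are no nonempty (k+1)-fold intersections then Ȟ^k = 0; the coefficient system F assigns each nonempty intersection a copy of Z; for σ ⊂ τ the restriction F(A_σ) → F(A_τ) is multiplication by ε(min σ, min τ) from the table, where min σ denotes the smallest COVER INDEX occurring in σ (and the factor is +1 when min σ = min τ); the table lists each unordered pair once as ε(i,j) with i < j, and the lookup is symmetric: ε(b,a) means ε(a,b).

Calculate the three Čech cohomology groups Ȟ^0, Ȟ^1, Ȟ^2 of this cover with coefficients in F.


cover nerve:
  A12={p} A14={r} A23={t,x} A34={y}
C dims 4,4; δ0: rk 4, SNF 1^3·2
Ȟ^0: (4−4)−0=0 ⇒ 0
Ȟ^1: (4−0)−4=0 plus torsion [2] ⇒ Z/2
Ȟ^2: (0−0)−0=0 ⇒ 0

Ȟ^0(U;F) ≅ 0, Ȟ^1(U;F) ≅ Z/2, Ȟ^2(U;F) ≅ 0


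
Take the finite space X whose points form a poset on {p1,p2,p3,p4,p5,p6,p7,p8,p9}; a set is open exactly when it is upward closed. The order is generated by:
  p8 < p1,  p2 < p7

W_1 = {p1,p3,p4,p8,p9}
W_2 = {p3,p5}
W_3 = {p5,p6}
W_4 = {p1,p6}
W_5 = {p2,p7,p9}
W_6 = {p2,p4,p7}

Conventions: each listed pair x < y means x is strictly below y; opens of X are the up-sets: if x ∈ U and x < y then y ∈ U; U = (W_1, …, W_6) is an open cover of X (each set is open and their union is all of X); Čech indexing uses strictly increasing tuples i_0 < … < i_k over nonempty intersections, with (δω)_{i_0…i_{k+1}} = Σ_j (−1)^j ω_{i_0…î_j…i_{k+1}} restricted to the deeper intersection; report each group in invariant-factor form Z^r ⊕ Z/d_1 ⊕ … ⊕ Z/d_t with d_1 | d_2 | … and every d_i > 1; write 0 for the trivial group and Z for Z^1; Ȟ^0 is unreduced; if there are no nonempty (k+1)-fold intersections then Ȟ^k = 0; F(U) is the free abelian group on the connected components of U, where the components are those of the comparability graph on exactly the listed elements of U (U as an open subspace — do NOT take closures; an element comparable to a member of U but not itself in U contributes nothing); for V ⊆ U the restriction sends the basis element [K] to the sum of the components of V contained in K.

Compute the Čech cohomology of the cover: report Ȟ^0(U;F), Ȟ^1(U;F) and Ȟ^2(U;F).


nerve simplices:
  W12={p3} W14={p1} W15={p9} W16={p4} W23={p5} W34={p6} W56={p2,p7}
components per intersection:
  W1: {p1,p8} {p3} {p4} {p9}
  W2: {p3} {p5}
  W3: {p5} {p6}
  W4: {p1} {p6}
  W5: {p2,p7} {p9}
  W6: {p2,p7} {p4}
  W12: {p3}
  W14: {p1}
  W15: {p9}
  W16: {p4}
  W23: {p5}
  W34: {p6}
  W56: {p2,p7}
C dims 14,7; δ0: rk 7, SNF 1^7
degree 0: 14−7−0 = 7 → Ȟ^0 ≅ Z^7
degree 1: 7−0−7 = 0 → Ȟ^1 ≅ 0
degree 2: 0−0−0 = 0 → Ȟ^2 ≅ 0

Ȟ^0(U;F) ≅ Z^7; Ȟ^1(U;F) ≅ 0; Ȟ^2(U;F) ≅ 0


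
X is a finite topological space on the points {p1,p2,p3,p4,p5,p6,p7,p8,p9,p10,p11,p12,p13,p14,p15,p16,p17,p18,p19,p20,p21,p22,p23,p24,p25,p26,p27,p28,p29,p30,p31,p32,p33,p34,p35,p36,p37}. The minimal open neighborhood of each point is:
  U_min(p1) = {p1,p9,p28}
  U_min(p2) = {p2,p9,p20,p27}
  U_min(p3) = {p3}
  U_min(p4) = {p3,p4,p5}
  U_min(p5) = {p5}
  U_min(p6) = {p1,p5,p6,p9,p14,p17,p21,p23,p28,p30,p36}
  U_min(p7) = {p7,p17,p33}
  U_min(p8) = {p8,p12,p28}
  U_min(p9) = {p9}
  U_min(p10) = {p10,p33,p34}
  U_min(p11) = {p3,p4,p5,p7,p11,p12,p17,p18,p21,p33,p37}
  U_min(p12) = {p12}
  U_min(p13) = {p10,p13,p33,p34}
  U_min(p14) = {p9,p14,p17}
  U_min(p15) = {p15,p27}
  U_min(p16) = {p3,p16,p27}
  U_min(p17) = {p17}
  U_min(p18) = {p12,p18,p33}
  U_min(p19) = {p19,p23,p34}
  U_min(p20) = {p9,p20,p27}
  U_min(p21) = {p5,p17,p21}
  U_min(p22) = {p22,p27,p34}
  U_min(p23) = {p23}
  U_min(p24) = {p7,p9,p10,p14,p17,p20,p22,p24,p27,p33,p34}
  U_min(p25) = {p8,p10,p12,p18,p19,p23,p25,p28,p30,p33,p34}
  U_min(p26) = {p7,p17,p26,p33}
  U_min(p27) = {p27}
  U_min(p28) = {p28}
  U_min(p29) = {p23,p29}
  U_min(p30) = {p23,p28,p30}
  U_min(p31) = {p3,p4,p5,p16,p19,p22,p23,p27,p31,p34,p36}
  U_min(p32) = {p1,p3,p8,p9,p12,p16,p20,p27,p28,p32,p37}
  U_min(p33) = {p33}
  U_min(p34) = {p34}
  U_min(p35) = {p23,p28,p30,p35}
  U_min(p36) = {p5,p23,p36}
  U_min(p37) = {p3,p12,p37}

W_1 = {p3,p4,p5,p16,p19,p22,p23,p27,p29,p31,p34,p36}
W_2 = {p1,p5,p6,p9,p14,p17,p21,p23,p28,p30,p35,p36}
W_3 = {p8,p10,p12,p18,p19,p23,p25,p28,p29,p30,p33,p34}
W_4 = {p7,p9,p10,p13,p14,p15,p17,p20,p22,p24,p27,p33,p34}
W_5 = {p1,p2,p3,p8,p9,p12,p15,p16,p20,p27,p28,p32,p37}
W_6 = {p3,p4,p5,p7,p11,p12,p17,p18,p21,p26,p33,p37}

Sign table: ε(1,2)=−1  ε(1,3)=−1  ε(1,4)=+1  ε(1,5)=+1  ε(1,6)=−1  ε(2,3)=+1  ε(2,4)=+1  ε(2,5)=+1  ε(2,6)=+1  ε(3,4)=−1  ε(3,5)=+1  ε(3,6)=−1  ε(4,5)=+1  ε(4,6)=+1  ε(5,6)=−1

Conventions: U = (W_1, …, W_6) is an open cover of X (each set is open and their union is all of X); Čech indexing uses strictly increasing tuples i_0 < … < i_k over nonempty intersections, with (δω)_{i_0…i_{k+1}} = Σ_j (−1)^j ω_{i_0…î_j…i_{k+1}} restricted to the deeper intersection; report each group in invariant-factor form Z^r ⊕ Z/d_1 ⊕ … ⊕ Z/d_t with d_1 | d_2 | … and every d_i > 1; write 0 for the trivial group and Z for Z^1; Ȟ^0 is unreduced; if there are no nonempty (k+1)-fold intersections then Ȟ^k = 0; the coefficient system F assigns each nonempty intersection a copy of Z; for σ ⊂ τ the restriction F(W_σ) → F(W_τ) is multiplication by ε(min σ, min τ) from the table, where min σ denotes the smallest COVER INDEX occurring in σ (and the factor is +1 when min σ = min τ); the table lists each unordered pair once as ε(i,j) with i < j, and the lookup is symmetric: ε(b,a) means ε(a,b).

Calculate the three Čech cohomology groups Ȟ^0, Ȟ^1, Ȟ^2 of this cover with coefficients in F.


nerve simplices:
  W12={p5,p23,p36} W13={p19,p23,p29,p34} W14={p22,p27,p34} W15={p3,p16,p27} W16={p3,p4,p5} W23={p23,p28,p30} W24={p9,p14,p17} W25={p1,p9,p28} W26={p5,p17,p21} W34={p10,p33,p34} W35={p8,p12,p28} W36={p12,p18,p33} W45={p9,p15,p20,p27} W46={p7,p17,p33} W56={p3,p12,p37}
  W123={p23} W126={p5} W134={p34} W145={p27} W156={p3} W235={p28} W245={p9} W246={p17} W346={p33} W356={p12}
C dims 6,15,10; δ0: rk 6, SNF 1^5·2; δ1: rk 9, SNF 1^9
degree 0: 6−6−0 = 0 → Ȟ^0 ≅ 0
degree 1: 15−9−6 = 0 plus torsion [2] → Ȟ^1 ≅ Z/2
degree 2: 10−0−9 = 1 → Ȟ^2 ≅ Z

Ȟ^0(U;F) ≅ 0, Ȟ^1(U;F) ≅ Z/2, Ȟ^2(U;F) ≅ Z


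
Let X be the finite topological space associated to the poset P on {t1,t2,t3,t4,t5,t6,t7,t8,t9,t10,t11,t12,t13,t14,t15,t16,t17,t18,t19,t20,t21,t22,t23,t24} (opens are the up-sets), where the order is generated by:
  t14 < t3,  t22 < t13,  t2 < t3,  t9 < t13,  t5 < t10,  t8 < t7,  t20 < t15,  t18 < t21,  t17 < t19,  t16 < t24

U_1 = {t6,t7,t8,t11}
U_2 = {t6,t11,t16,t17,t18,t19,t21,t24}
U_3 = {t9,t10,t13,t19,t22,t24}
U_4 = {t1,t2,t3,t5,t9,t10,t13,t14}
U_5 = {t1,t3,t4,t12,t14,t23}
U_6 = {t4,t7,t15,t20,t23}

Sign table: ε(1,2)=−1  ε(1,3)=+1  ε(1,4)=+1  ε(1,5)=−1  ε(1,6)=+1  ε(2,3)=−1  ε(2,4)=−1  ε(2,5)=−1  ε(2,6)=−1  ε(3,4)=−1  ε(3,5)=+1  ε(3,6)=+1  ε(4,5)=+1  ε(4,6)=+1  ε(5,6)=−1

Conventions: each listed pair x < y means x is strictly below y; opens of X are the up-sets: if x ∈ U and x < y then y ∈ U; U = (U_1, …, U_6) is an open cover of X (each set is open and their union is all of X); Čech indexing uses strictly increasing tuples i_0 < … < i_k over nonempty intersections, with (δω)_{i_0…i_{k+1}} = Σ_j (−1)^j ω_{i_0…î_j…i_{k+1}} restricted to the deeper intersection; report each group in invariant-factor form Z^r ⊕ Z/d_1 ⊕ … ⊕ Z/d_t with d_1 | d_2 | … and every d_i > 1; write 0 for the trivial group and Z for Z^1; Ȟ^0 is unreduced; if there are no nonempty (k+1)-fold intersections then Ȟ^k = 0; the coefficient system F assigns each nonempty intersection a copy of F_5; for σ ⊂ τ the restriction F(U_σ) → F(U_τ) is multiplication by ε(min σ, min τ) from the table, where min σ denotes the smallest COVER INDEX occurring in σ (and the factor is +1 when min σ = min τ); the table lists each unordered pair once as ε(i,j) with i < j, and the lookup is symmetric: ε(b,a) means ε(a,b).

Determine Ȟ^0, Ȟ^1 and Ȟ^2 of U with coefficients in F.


Ȟ^0 = Z/5; Ȟ^1 = Z/5; Ȟ^2 = 0

nerve simplices:
  U12={t6,t11} U16={t7} U23={t19,t24} U34={t9,t10,t13} U45={t1,t3,t14} U56={t4,t23}
C dims 6,6; δ0: rk_F5 5
degree 0: 6−5−0 = 1 → Ȟ^0 ≅ Z/5
degree 1: 6−0−5 = 1 → Ȟ^1 ≅ Z/5
degree 2: 0−0−0 = 0 → Ȟ^2 ≅ 0


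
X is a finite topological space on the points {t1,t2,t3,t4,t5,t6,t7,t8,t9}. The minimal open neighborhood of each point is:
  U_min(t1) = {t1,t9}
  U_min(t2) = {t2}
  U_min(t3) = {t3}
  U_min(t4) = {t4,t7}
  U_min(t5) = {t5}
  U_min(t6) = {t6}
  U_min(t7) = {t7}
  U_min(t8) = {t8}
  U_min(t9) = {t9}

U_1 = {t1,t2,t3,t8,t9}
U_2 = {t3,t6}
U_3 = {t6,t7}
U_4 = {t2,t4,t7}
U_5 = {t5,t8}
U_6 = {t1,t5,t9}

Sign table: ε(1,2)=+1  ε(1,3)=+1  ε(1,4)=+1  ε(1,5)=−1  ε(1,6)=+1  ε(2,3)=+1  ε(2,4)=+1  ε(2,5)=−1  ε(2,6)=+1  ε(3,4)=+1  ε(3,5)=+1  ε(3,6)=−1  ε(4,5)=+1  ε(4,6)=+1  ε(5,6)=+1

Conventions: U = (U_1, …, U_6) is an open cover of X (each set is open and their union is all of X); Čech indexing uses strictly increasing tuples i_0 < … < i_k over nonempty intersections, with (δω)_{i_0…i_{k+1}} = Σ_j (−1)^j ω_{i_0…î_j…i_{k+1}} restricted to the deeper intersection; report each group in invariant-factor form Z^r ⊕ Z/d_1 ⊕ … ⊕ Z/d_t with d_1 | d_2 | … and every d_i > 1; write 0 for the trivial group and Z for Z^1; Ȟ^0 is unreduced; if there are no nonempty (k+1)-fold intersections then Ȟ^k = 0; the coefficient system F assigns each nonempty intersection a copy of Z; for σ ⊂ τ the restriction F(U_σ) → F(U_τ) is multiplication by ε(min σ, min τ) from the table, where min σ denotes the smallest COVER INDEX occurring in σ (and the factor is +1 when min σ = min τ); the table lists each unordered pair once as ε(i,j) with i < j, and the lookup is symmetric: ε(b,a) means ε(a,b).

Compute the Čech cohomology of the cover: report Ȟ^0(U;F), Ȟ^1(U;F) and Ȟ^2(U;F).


nerve simplices:
  U12={t3} U14={t2} U15={t8} U16={t1,t9} U23={t6} U34={t7} U56={t5}
C dims 6,7; δ0: rk 6, SNF 1^5·2
degree 0: 6−6−0 = 0 → Ȟ^0 ≅ 0
degree 1: 7−0−6 = 1 plus torsion [2] → Ȟ^1 ≅ Z ⊕ Z/2
degree 2: 0−0−0 = 0 → Ȟ^2 ≅ 0

Ȟ^0 ≅ 0; Ȟ^1 ≅ Z ⊕ Z/2; Ȟ^2 ≅ 0


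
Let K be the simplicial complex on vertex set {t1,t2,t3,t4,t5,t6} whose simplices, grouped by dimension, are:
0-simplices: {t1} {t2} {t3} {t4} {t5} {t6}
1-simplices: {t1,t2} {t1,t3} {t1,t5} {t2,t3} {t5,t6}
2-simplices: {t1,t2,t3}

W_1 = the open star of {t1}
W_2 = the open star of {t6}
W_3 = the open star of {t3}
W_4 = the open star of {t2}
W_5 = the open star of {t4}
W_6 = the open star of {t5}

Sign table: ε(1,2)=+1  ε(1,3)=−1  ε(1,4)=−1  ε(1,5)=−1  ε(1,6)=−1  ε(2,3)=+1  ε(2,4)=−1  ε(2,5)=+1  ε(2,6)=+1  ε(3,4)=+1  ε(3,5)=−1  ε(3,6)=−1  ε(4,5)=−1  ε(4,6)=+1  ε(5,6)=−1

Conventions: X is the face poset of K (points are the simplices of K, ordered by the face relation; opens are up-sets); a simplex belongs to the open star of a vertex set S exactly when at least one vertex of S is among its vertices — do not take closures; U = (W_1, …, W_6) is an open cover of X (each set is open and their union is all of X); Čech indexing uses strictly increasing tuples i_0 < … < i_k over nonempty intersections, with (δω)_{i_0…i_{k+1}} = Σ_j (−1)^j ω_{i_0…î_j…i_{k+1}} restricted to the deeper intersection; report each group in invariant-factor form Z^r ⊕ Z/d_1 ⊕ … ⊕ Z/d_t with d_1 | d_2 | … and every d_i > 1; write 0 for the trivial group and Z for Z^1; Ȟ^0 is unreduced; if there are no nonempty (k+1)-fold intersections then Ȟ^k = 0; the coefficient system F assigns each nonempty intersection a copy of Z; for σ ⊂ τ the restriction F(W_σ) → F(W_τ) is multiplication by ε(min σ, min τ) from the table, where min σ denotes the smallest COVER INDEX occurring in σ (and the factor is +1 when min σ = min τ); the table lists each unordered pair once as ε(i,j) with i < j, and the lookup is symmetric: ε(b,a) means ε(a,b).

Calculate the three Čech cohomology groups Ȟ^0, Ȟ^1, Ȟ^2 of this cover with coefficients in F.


nonempty overlaps:
  W1={{t1},{t1,t2},{t1,t3},{t1,t5},{t1,t2,t3}} W2={{t6},{t5,t6}} W3={{t3},{t1,t3},{t2,t3},{t1,t2,t3}} W4={{t2},{t1,t2},{t2,t3},{t1,t2,t3}} W5={{t4}} W6={{t5},{t1,t5},{t5,t6}}
  W13={{t1,t3},{t1,t2,t3}} W14={{t1,t2},{t1,t2,t3}} W16={{t1,t5}} W26={{t5,t6}} W34={{t2,t3},{t1,t2,t3}}
  W134={{t1,t2,t3}}
C dims 6,5,1; δ0: rk 4, SNF 1^4; δ1: rk 1, SNF 1^1
degree 0: 6−4−0 = 2 → Ȟ^0 ≅ Z^2
degree 1: 5−1−4 = 0 → Ȟ^1 ≅ 0
degree 2: 1−0−1 = 0 → Ȟ^2 ≅ 0

Ȟ^0 = Z^2,  Ȟ^1 = 0,  Ȟ^2 = 0


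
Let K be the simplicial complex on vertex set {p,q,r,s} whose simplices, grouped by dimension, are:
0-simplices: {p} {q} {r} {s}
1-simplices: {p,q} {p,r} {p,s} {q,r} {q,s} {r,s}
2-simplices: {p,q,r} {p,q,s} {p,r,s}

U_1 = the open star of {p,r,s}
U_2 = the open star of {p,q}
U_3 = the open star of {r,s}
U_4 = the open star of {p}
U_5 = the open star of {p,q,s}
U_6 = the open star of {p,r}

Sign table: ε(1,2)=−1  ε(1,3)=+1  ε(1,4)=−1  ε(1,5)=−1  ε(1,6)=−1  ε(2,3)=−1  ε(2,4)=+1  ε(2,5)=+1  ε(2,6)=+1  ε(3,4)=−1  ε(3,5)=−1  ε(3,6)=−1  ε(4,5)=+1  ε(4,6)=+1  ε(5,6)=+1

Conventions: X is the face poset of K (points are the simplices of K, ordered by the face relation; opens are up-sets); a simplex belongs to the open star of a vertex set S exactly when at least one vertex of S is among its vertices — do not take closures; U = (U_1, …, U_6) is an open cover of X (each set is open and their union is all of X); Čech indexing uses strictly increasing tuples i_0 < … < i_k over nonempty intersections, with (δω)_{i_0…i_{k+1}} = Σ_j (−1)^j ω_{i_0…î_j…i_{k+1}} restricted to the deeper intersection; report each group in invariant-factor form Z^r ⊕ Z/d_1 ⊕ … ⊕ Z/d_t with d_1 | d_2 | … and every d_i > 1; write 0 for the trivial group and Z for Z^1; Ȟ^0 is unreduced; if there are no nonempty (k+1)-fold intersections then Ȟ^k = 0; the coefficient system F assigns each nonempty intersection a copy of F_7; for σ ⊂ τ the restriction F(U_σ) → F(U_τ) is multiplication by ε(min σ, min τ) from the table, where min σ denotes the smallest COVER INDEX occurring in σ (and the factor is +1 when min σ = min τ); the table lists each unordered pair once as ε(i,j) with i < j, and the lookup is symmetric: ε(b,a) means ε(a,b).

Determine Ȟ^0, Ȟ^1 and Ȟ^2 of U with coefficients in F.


Ȟ^0 ≅ Z/7, Ȟ^1 ≅ 0 and Ȟ^2 ≅ 0

nonempty intersections:
  U1={{p},{r},{s},{p,q},{p,r},{p,s},{q,r},{q,s},{r,s},{p,q,r},{p,q,s},{p,r,s}} U2={{p},{q},{p,q},{p,r},{p,s},{q,r},{q,s},{p,q,r},{p,q,s},{p,r,s}} U3={{r},{s},{p,r},{p,s},{q,r},{q,s},{r,s},{p,q,r},{p,q,s},{p,r,s}} U4={{p},{p,q},{p,r},{p,s},{p,q,r},{p,q,s},{p,r,s}} U5={{p},{q},{s},{p,q},{p,r},{p,s},{q,r},{q,s},{r,s},{p,q,r},{p,q,s},{p,r,s}} U6={{p},{r},{p,q},{p,r},{p,s},{q,r},{r,s},{p,q,r},{p,q,s},{p,r,s}}
  U12={{p},{p,q},{p,r},{p,s},{q,r},{q,s},{p,q,r},{p,q,s},{p,r,s}} U13={{r},{s},{p,r},{p,s},{q,r},{q,s},{r,s},{p,q,r},{p,q,s},{p,r,s}} U14={{p},{p,q},{p,r},{p,s},{p,q,r},{p,q,s},{p,r,s}} U15={{p},{s},{p,q},{p,r},{p,s},{q,r},{q,s},{r,s},{p,q,r},{p,q,s},{p,r,s}} U16={{p},{r},{p,q},{p,r},{p,s},{q,r},{r,s},{p,q,r},{p,q,s},{p,r,s}} U23={{p,r},{p,s},{q,r},{q,s},{p,q,r},{p,q,s},{p,r,s}} U24={{p},{p,q},{p,r},{p,s},{p,q,r},{p,q,s},{p,r,s}} U25={{p},{q},{p,q},{p,r},{p,s},{q,r},{q,s},{p,q,r},{p,q,s},{p,r,s}} U26={{p},{p,q},{p,r},{p,s},{q,r},{p,q,r},{p,q,s},{p,r,s}} U34={{p,r},{p,s},{p,q,r},{p,q,s},{p,r,s}} U35={{s},{p,r},{p,s},{q,r},{q,s},{r,s},{p,q,r},{p,q,s},{p,r,s}} U36={{r},{p,r},{p,s},{q,r},{r,s},{p,q,r},{p,q,s},{p,r,s}} U45={{p},{p,q},{p,r},{p,s},{p,q,r},{p,q,s},{p,r,s}} U46={{p},{p,q},{p,r},{p,s},{p,q,r},{p,q,s},{p,r,s}} U56={{p},{p,q},{p,r},{p,s},{q,r},{r,s},{p,q,r},{p,q,s},{p,r,s}}
  U123={{p,r},{p,s},{q,r},{q,s},{p,q,r},{p,q,s},{p,r,s}} U124={{p},{p,q},{p,r},{p,s},{p,q,r},{p,q,s},{p,r,s}} U125={{p},{p,q},{p,r},{p,s},{q,r},{q,s},{p,q,r},{p,q,s},{p,r,s}} U126={{p},{p,q},{p,r},{p,s},{q,r},{p,q,r},{p,q,s},{p,r,s}} U134={{p,r},{p,s},{p,q,r},{p,q,s},{p,r,s}} U135={{s},{p,r},{p,s},{q,r},{q,s},{r,s},{p,q,r},{p,q,s},{p,r,s}} U136={{r},{p,r},{p,s},{q,r},{r,s},{p,q,r},{p,q,s},{p,r,s}} U145={{p},{p,q},{p,r},{p,s},{p,q,r},{p,q,s},{p,r,s}} U146={{p},{p,q},{p,r},{p,s},{p,q,r},{p,q,s},{p,r,s}} U156={{p},{p,q},{p,r},{p,s},{q,r},{r,s},{p,q,r},{p,q,s},{p,r,s}} U234={{p,r},{p,s},{p,q,r},{p,q,s},{p,r,s}} U235={{p,r},{p,s},{q,r},{q,s},{p,q,r},{p,q,s},{p,r,s}} U236={{p,r},{p,s},{q,r},{p,q,r},{p,q,s},{p,r,s}} U245={{p},{p,q},{p,r},{p,s},{p,q,r},{p,q,s},{p,r,s}} U246={{p},{p,q},{p,r},{p,s},{p,q,r},{p,q,s},{p,r,s}} U256={{p},{p,q},{p,r},{p,s},{q,r},{p,q,r},{p,q,s},{p,r,s}} U345={{p,r},{p,s},{p,q,r},{p,q,s},{p,r,s}} U346={{p,r},{p,s},{p,q,r},{p,q,s},{p,r,s}} U356={{p,r},{p,s},{q,r},{r,s},{p,q,r},{p,q,s},{p,r,s}} U456={{p},{p,q},{p,r},{p,s},{p,q,r},{p,q,s},{p,r,s}}
  U1234={{p,r},{p,s},{p,q,r},{p,q,s},{p,r,s}} U1235={{p,r},{p,s},{q,r},{q,s},{p,q,r},{p,q,s},{p,r,s}} U1236={{p,r},{p,s},{q,r},{p,q,r},{p,q,s},{p,r,s}} U1245={{p},{p,q},{p,r},{p,s},{p,q,r},{p,q,s},{p,r,s}} U1246={{p},{p,q},{p,r},{p,s},{p,q,r},{p,q,s},{p,r,s}} U1256={{p},{p,q},{p,r},{p,s},{q,r},{p,q,r},{p,q,s},{p,r,s}} U1345={{p,r},{p,s},{p,q,r},{p,q,s},{p,r,s}} U1346={{p,r},{p,s},{p,q,r},{p,q,s},{p,r,s}} U1356={{p,r},{p,s},{q,r},{r,s},{p,q,r},{p,q,s},{p,r,s}} U1456={{p},{p,q},{p,r},{p,s},{p,q,r},{p,q,s},{p,r,s}} U2345={{p,r},{p,s},{p,q,r},{p,q,s},{p,r,s}} U2346={{p,r},{p,s},{p,q,r},{p,q,s},{p,r,s}} U2356={{p,r},{p,s},{q,r},{p,q,r},{p,q,s},{p,r,s}} U2456={{p},{p,q},{p,r},{p,s},{p,q,r},{p,q,s},{p,r,s}} U3456={{p,r},{p,s},{p,q,r},{p,q,s},{p,r,s}}
  U12345={{p,r},{p,s},{p,q,r},{p,q,s},{p,r,s}} U12346={{p,r},{p,s},{p,q,r},{p,q,s},{p,r,s}} U12356={{p,r},{p,s},{q,r},{p,q,r},{p,q,s},{p,r,s}} U12456={{p},{p,q},{p,r},{p,s},{p,q,r},{p,q,s},{p,r,s}} U13456={{p,r},{p,s},{p,q,r},{p,q,s},{p,r,s}} U23456={{p,r},{p,s},{p,q,r},{p,q,s},{p,r,s}}
  U123456={{p,r},{p,s},{p,q,r},{p,q,s},{p,r,s}}
C dims 6,15,20,15; δ0: rk_F7 5; δ1: rk_F7 10; δ2: rk_F7 10
Ȟ^0: (6−5)−0=1 ⇒ Z/7
Ȟ^1: (15−10)−5=0 ⇒ 0
Ȟ^2: (20−10)−10=0 ⇒ 0


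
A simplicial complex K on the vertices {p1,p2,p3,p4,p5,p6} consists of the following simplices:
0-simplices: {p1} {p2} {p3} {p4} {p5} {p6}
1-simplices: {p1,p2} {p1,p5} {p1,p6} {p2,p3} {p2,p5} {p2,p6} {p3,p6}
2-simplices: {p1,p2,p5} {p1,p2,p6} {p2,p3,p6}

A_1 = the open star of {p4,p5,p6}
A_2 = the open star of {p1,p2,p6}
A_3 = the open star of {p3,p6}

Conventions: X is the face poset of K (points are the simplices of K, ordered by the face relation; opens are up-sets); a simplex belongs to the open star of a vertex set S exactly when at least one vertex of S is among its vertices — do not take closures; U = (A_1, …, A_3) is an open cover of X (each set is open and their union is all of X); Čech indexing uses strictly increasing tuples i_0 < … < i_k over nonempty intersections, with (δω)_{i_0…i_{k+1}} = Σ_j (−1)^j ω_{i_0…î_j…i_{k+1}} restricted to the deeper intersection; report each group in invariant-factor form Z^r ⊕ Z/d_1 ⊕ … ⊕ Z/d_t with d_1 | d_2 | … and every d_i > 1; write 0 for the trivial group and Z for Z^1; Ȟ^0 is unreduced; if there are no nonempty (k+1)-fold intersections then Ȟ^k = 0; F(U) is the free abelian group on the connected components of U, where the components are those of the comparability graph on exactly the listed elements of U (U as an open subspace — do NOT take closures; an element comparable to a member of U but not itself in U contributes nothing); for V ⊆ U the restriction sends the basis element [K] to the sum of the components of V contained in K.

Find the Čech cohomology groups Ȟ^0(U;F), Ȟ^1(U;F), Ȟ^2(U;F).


Ȟ^0 = Z^2; Ȟ^1 = 0; Ȟ^2 = 0

nerve of the cover:
  A1={{p4},{p5},{p6},{p1,p5},{p1,p6},{p2,p5},{p2,p6},{p3,p6},{p1,p2,p5},{p1,p2,p6},{p2,p3,p6}} A2={{p1},{p2},{p6},{p1,p2},{p1,p5},{p1,p6},{p2,p3},{p2,p5},{p2,p6},{p3,p6},{p1,p2,p5},{p1,p2,p6},{p2,p3,p6}} A3={{p3},{p6},{p1,p6},{p2,p3},{p2,p6},{p3,p6},{p1,p2,p6},{p2,p3,p6}}
  A12={{p6},{p1,p5},{p1,p6},{p2,p5},{p2,p6},{p3,p6},{p1,p2,p5},{p1,p2,p6},{p2,p3,p6}} A13={{p6},{p1,p6},{p2,p6},{p3,p6},{p1,p2,p6},{p2,p3,p6}} A23={{p6},{p1,p6},{p2,p3},{p2,p6},{p3,p6},{p1,p2,p6},{p2,p3,p6}}
  A123={{p6},{p1,p6},{p2,p6},{p3,p6},{p1,p2,p6},{p2,p3,p6}}
components per intersection:
  A1: {{p4}} {{p5},{p1,p5},{p2,p5},{p1,p2,p5}} {{p6},{p1,p6},{p2,p6},{p3,p6},{p1,p2,p6},{p2,p3,p6}}
  A2: {{p1},{p2},{p6},{p1,p2},{p1,p5},{p1,p6},{p2,p3},{p2,p5},{p2,p6},{p3,p6},{p1,p2,p5},{p1,p2,p6},{p2,p3,p6}}
  A3: {{p3},{p6},{p1,p6},{p2,p3},{p2,p6},{p3,p6},{p1,p2,p6},{p2,p3,p6}}
  A12: {{p6},{p1,p6},{p2,p6},{p3,p6},{p1,p2,p6},{p2,p3,p6}} {{p1,p5},{p2,p5},{p1,p2,p5}}
  A13: {{p6},{p1,p6},{p2,p6},{p3,p6},{p1,p2,p6},{p2,p3,p6}}
  A23: {{p6},{p1,p6},{p2,p3},{p2,p6},{p3,p6},{p1,p2,p6},{p2,p3,p6}}
  A123: {{p6},{p1,p6},{p2,p6},{p3,p6},{p1,p2,p6},{p2,p3,p6}}
C dims 5,4,1; δ0: rk 3, SNF 1^3; δ1: rk 1, SNF 1^1
Ȟ^0 = (5 − 3) − 0 = 2, so Ȟ^0 ≅ Z^2
Ȟ^1 = (4 − 1) − 3 = 0, so Ȟ^1 ≅ 0
Ȟ^2 = (1 − 0) − 1 = 0, so Ȟ^2 ≅ 0


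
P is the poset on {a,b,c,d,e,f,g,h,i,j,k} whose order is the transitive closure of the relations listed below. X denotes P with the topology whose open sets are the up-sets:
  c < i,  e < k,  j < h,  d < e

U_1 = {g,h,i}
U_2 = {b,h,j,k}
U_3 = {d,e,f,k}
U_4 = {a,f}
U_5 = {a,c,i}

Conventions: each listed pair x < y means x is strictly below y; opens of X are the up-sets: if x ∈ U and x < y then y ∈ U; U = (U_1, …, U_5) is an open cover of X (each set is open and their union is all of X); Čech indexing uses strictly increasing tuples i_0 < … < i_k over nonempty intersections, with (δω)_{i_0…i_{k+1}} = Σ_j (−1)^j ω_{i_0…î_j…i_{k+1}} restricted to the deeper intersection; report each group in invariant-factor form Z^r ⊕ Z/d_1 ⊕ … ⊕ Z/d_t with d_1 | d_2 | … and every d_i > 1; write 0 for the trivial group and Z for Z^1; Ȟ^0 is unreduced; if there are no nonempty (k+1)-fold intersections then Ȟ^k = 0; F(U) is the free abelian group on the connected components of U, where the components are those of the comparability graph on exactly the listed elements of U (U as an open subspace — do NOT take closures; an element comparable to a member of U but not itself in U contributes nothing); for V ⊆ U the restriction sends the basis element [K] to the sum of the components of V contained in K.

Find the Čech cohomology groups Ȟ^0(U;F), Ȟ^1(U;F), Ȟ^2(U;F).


nonempty overlaps:
  U12={h} U15={i} U23={k} U34={f} U45={a}
components per intersection:
  U1: {g} {h} {i}
  U2: {b} {h,j} {k}
  U3: {d,e,k} {f}
  U4: {a} {f}
  U5: {a} {c,i}
  U12: {h}
  U15: {i}
  U23: {k}
  U34: {f}
  U45: {a}
C dims 12,5; δ0: rk 5, SNF 1^5
degree 0: 12−5−0 = 7 → Ȟ^0 ≅ Z^7
degree 1: 5−0−5 = 0 → Ȟ^1 ≅ 0
degree 2: 0−0−0 = 0 → Ȟ^2 ≅ 0

Ȟ^0 ≅ Z^7, Ȟ^1 ≅ 0, Ȟ^2 ≅ 0


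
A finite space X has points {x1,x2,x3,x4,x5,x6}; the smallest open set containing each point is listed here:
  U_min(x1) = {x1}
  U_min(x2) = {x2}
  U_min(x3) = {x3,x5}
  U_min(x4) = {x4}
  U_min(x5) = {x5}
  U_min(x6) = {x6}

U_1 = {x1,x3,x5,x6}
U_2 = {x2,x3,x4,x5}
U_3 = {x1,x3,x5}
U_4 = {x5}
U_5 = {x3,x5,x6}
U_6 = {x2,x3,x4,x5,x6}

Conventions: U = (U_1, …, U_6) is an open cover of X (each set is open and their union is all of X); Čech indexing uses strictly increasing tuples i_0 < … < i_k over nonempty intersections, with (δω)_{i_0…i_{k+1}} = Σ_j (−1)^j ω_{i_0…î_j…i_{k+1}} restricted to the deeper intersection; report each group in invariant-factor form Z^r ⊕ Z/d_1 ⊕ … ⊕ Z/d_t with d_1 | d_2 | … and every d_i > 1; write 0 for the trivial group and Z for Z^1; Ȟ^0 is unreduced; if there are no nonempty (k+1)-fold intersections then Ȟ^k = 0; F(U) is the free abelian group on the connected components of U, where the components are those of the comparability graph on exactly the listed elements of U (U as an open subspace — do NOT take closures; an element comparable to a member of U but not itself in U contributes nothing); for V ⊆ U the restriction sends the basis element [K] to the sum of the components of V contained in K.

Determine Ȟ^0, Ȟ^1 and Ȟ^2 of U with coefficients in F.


nonempty overlaps:
  U12={x3,x5} U13={x1,x3,x5} U14={x5} U15={x3,x5,x6} U16={x3,x5,x6} U23={x3,x5} U24={x5} U25={x3,x5} U26={x2,x3,x4,x5} U34={x5} U35={x3,x5} U36={x3,x5} U45={x5} U46={x5} U56={x3,x5,x6}
  U123={x3,x5} U124={x5} U125={x3,x5} U126={x3,x5} U134={x5} U135={x3,x5} U136={x3,x5} U145={x5} U146={x5} U156={x3,x5,x6} U234={x5} U235={x3,x5} U236={x3,x5} U245={x5} U246={x5} U256={x3,x5} U345={x5} U346={x5} U356={x3,x5} U456={x5}
  U1234={x5} U1235={x3,x5} U1236={x3,x5} U1245={x5} U1246={x5} U1256={x3,x5} U1345={x5} U1346={x5} U1356={x3,x5} U1456={x5} U2345={x5} U2346={x5} U2356={x3,x5} U2456={x5} U3456={x5}
  U12345={x5} U12346={x5} U12356={x3,x5} U12456={x5} U13456={x5} U23456={x5}
  U123456={x5}
components per intersection:
  U1: {x1} {x3,x5} {x6}
  U2: {x2} {x3,x5} {x4}
  U3: {x1} {x3,x5}
  U4: {x5}
  U5: {x3,x5} {x6}
  U6: {x2} {x3,x5} {x4} {x6}
  U12: {x3,x5}
  U13: {x1} {x3,x5}
  U14: {x5}
  U15: {x3,x5} {x6}
  U16: {x3,x5} {x6}
  U23: {x3,x5}
  U24: {x5}
  U25: {x3,x5}
  U26: {x2} {x3,x5} {x4}
  U34: {x5}
  U35: {x3,x5}
  U36: {x3,x5}
  U45: {x5}
  U46: {x5}
  U56: {x3,x5} {x6}
  U123: {x3,x5}
  U124: {x5}
  U125: {x3,x5}
  U126: {x3,x5}
  U134: {x5}
  U135: {x3,x5}
  U136: {x3,x5}
  U145: {x5}
  U146: {x5}
  U156: {x3,x5} {x6}
  U234: {x5}
  U235: {x3,x5}
  U236: {x3,x5}
  U245: {x5}
  U246: {x5}
  U256: {x3,x5}
  U345: {x5}
  U346: {x5}
  U356: {x3,x5}
  U456: {x5}
  U1234: {x5}
  U1235: {x3,x5}
  U1236: {x3,x5}
  U1245: {x5}
  U1246: {x5}
  U1256: {x3,x5}
  U1345: {x5}
  U1346: {x5}
  U1356: {x3,x5}
  U1456: {x5}
  U2345: {x5}
  U2346: {x5}
  U2356: {x3,x5}
  U2456: {x5}
  U3456: {x5}
  U12345: {x5}
  U12346: {x5}
  U12356: {x3,x5}
  U12456: {x5}
  U13456: {x5}
  U23456: {x5}
  U123456: {x5}
C dims 15,21,21,15; δ0: rk 10, SNF 1^10; δ1: rk 11, SNF 1^11; δ2: rk 10, SNF 1^10
degree 0: 15−10−0 = 5 → Ȟ^0 ≅ Z^5
degree 1: 21−11−10 = 0 → Ȟ^1 ≅ 0
degree 2: 21−10−11 = 0 → Ȟ^2 ≅ 0

Ȟ^0(U;F) ≅ Z^5; Ȟ^1(U;F) ≅ 0; Ȟ^2(U;F) ≅ 0


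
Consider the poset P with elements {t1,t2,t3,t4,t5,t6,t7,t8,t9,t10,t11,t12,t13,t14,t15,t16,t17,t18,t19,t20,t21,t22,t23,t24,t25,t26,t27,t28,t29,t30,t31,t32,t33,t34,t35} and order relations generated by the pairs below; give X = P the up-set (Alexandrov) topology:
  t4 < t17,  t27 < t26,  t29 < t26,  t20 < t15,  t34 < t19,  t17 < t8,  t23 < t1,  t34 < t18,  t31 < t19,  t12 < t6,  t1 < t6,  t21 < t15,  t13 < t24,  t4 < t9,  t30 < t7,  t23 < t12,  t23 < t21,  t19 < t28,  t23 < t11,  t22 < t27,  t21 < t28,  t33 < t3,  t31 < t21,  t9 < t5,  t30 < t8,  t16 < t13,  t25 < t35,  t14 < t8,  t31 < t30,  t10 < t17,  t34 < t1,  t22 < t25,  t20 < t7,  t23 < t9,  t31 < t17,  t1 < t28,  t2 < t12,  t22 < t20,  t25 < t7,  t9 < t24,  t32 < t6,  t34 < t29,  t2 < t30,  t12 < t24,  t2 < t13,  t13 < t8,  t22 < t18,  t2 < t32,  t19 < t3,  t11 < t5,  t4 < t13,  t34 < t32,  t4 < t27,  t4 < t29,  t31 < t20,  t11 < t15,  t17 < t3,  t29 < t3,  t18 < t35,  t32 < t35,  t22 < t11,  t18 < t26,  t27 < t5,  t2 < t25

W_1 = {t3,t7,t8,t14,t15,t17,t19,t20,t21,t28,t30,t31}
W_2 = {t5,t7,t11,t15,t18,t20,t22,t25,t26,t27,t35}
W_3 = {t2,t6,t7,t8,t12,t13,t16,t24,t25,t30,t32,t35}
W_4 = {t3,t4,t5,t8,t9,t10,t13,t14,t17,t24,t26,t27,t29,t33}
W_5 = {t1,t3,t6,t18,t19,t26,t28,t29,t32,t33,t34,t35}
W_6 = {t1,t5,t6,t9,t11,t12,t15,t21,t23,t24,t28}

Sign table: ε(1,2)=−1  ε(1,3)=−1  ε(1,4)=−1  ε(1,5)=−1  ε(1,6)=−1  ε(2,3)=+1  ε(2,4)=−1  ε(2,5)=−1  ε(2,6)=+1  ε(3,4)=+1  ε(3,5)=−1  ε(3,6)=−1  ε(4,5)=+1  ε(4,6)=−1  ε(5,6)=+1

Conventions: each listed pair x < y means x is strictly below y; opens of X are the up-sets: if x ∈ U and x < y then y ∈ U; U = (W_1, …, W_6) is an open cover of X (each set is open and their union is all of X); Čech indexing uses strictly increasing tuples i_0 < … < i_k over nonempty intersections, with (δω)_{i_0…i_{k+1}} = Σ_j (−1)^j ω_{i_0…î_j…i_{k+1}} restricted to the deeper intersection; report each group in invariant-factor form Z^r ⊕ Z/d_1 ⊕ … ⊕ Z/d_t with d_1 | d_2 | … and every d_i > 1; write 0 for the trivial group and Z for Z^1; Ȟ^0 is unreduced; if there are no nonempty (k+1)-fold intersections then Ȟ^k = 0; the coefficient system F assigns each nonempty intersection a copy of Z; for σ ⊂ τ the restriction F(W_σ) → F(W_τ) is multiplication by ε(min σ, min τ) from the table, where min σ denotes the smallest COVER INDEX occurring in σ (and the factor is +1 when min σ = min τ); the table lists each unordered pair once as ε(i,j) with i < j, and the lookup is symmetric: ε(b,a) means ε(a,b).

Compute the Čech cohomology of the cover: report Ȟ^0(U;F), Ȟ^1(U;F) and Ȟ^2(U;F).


nerve simplices:
  W12={t7,t15,t20} W13={t7,t8,t30} W14={t3,t8,t14,t17} W15={t3,t19,t28} W16={t15,t21,t28} W23={t7,t25,t35} W24={t5,t26,t27} W25={t18,t26,t35} W26={t5,t11,t15} W34={t8,t13,t24} W35={t6,t32,t35} W36={t6,t12,t24} W45={t3,t26,t29,t33} W46={t5,t9,t24} W56={t1,t6,t28}
  W123={t7} W126={t15} W134={t8} W145={t3} W156={t28} W235={t35} W245={t26} W246={t5} W346={t24} W356={t6}
C dims 6,15,10; δ0: rk 6, SNF 1^5·2; δ1: rk 9, SNF 1^9
degree 0: 6−6−0 = 0 → Ȟ^0 ≅ 0
degree 1: 15−9−6 = 0 plus torsion [2] → Ȟ^1 ≅ Z/2
degree 2: 10−0−9 = 1 → Ȟ^2 ≅ Z

Ȟ^0 = 0, Ȟ^1 = Z/2 and Ȟ^2 = Z


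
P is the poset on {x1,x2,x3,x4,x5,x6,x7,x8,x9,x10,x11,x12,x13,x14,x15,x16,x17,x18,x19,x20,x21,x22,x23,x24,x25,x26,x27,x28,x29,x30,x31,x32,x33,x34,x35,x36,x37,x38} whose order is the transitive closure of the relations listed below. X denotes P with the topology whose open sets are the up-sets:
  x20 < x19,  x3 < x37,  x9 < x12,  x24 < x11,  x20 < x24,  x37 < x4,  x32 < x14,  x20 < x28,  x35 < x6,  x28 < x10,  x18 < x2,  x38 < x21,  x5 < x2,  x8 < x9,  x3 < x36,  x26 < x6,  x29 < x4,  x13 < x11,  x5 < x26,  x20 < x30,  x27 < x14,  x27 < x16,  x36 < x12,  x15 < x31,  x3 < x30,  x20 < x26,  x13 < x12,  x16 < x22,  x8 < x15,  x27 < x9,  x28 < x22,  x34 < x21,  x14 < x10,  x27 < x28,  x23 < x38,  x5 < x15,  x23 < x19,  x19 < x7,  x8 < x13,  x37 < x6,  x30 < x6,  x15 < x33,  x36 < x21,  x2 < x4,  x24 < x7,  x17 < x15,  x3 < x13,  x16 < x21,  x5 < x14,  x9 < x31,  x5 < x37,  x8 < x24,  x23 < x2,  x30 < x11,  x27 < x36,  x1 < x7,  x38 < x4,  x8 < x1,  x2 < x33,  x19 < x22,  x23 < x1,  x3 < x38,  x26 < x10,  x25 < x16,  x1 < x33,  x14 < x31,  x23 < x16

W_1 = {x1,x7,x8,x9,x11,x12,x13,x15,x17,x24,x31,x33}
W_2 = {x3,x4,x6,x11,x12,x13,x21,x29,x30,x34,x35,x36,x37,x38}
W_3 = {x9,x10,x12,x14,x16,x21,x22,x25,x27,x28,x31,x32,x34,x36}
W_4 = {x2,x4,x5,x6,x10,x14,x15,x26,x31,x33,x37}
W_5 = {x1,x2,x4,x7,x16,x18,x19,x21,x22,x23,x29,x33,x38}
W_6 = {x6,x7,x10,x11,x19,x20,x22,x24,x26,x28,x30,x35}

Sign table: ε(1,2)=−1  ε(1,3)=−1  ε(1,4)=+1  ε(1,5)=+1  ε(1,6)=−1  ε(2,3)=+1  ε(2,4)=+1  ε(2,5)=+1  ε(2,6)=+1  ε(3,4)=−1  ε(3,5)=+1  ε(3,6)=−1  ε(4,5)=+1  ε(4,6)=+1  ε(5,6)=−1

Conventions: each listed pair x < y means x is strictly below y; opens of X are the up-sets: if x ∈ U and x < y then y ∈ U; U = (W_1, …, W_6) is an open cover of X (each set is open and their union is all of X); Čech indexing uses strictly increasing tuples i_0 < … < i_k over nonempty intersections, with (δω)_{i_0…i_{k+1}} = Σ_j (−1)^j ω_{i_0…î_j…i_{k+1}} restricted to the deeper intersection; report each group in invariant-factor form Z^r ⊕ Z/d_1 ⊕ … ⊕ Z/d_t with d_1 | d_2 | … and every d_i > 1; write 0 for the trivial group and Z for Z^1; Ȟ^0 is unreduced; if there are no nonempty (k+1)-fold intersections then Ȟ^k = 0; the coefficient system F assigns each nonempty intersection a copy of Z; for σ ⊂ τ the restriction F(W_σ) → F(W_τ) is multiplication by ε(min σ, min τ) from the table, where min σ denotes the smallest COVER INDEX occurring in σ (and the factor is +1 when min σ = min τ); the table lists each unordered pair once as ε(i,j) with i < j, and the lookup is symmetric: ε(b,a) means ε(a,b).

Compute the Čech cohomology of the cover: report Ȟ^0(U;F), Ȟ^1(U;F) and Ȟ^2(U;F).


Ȟ^0 = 0,  Ȟ^1 = Z/2,  Ȟ^2 = Z

cover nerve:
  W12={x11,x12,x13} W13={x9,x12,x31} W14={x15,x31,x33} W15={x1,x7,x33} W16={x7,x11,x24} W23={x12,x21,x34,x36} W24={x4,x6,x37} W25={x4,x21,x29,x38} W26={x6,x11,x30,x35} W34={x10,x14,x31} W35={x16,x21,x22} W36={x10,x22,x28} W45={x2,x4,x33} W46={x6,x10,x26} W56={x7,x19,x22}
  W123={x12} W126={x11} W134={x31} W145={x33} W156={x7} W235={x21} W245={x4} W246={x6} W346={x10} W356={x22}
C dims 6,15,10; δ0: rk 6, SNF 1^5·2; δ1: rk 9, SNF 1^9
Ȟ^0: (6−6)−0=0 ⇒ 0
Ȟ^1: (15−9)−6=0 plus torsion [2] ⇒ Z/2
Ȟ^2: (10−0)−9=1 ⇒ Z
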